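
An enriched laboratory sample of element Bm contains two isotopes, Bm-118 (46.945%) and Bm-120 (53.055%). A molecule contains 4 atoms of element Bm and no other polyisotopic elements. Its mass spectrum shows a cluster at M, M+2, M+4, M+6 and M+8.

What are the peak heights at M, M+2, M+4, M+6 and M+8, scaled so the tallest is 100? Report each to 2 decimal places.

13.05 : 58.99 : 100.00 : 75.34 : 21.29

Expanding (0.46945 + 0.53055)^4:
P(M) = 0.46945^4 = 0.048569
P(M+2) = 4 × 0.46945^3 × 0.53055^1 = 0.219561
P(M+4) = 6 × 0.46945^2 × 0.53055^2 = 0.372205
P(M+6) = 4 × 0.46945^1 × 0.53055^3 = 0.280432
P(M+8) = 0.53055^4 = 0.079233
The M+4 peak is largest (0.372205); scaling to 100 gives 13.05 : 58.99 : 100.00 : 75.34 : 21.29.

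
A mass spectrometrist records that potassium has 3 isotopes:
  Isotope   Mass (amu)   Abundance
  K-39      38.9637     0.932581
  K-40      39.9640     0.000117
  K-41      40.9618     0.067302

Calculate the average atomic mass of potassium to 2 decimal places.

39.10 amu

The abundance-weighted mean is 0.932581 × 38.9637 + 0.000117 × 39.9640 + 0.067302 × 40.9618
= 36.33681 + 0.00468 + 2.75681 = 39.09830 amu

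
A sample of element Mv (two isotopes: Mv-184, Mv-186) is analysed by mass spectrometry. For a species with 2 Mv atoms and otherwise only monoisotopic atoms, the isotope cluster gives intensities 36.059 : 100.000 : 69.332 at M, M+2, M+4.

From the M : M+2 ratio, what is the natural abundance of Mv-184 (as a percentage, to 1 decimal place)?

41.9%

Let p = fractional abundance of Mv-184. I(M+2)/I(M) = [C(2,1)·p^1·(1−p)] / p^2 = 2·(1−p)/p = 100.000/36.059 = 2.7732
(1−p)/p = 2.7732/2 = 1.3866  ⇒  p = 1/(1 + 1.3866) = 0.4190
Mv-184: 41.9%, Mv-186: 58.1%.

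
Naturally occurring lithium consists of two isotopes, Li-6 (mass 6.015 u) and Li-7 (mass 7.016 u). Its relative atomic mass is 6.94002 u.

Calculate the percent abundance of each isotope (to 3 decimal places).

Li-6: 7.590%, Li-7: 92.410%

With x = fraction of Li-6 (so Li-7 is 1 − x):
6.015·x + 7.016·(1 − x) = 6.94002
(6.015 − 7.016)·x = 6.94002 − 7.016
x = -0.07598 / -1.001 = 0.07590 → 7.590% Li-6, 92.410% Li-7.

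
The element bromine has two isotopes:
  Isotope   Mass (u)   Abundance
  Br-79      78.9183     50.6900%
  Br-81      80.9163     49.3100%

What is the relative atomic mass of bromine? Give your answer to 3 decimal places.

79.904 u

Weight each isotope mass by its fractional abundance: 0.506900 × 78.9183 + 0.493100 × 80.9163
= 40.00369 + 39.89983 = 79.90352 u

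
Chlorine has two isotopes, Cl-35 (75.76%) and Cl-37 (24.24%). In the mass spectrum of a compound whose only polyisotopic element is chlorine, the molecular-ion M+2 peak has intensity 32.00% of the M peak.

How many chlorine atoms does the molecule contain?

For n independent Cl atoms, I(M+2)/I(M) = n · (abundance Cl-37) / (abundance Cl-35) = n · 0.2424/0.7576.
n = 0.3200 × 0.7576/0.2424 = 1.00 ≈ 1

1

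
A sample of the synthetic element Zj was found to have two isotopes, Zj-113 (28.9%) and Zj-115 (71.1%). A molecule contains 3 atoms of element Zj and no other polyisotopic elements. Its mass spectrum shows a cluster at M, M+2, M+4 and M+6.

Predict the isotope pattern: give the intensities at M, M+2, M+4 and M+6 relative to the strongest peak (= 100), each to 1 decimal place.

Expanding (0.289 + 0.711)^3:
P(M) = 0.289^3 = 0.024138
P(M+2) = 3 × 0.289^2 × 0.711^1 = 0.178150
P(M+4) = 3 × 0.289^1 × 0.711^2 = 0.438287
P(M+6) = 0.711^3 = 0.359425
The M+4 peak is largest (0.438287); scaling to 100 gives 5.5 : 40.6 : 100.0 : 82.0.

5.5 : 40.6 : 100.0 : 82.0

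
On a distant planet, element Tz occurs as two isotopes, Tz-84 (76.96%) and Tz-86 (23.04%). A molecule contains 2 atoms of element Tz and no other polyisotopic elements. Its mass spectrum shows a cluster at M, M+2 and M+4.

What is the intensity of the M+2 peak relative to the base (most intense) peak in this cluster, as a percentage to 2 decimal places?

Term probabilities: M 0.5923, M+2 0.3546, M+4 0.0531. Base peak = M.
P(M) = C(2,0) × 0.7696^2 × 0.2304^0 = 1 × 0.59228416 × 1.0000 = 0.592284 (base)
P(M+2) = C(2,1) × 0.7696^1 × 0.2304^1 = 2 × 0.7696 × 0.2304 = 0.354632
Relative intensity = 0.354632 / 0.592284 × 100 = 59.88

59.88%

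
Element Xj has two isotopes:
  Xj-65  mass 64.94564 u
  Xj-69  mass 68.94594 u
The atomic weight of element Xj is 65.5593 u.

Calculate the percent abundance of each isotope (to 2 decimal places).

Let x be the fractional abundance of Xj-65; then Xj-69 has abundance 1 − x.
64.94564·x + 68.94594·(1 − x) = 65.5593
(64.94564 − 68.94594)·x = 65.5593 − 68.94594
x = -3.38664 / -4.00030 = 0.84660 → 84.66% Xj-65, 15.34% Xj-69.

Xj-65: 84.66%, Xj-69: 15.34%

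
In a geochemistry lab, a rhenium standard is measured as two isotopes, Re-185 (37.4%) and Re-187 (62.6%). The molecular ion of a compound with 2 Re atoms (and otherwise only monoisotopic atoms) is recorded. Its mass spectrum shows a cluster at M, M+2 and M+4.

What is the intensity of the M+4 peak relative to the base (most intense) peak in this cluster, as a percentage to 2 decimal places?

83.69%

(0.374 + 0.626)^2 gives M 0.1399, M+2 0.4682, M+4 0.3919; the largest is M+2.
P(M+2) = C(2,1) × 0.374^1 × 0.626^1 = 2 × 0.3740 × 0.6260 = 0.468248 (base)
P(M+4) = C(2,2) × 0.374^0 × 0.626^2 = 1 × 1.0000 × 0.391876 = 0.391876
Relative intensity = 0.391876 / 0.468248 × 100 = 83.69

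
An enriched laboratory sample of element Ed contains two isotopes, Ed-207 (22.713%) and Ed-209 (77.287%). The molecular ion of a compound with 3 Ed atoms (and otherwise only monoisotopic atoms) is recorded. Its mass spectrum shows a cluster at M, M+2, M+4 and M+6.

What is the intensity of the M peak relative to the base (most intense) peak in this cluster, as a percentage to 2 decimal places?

Binomial terms of (0.22713 + 0.77287)^3: M 0.0117, M+2 0.1196, M+4 0.4070, M+6 0.4617 → M+6 is the base peak.
P(M+6) = C(3,3) × 0.22713^0 × 0.77287^3 = 1 × 1.0000 × 0.46165692 = 0.461657 (base)
P(M) = C(3,0) × 0.22713^3 × 0.77287^0 = 1 × 0.01171719 × 1.0000 = 0.011717
Relative intensity = 0.011717 / 0.461657 × 100 = 2.54

2.54%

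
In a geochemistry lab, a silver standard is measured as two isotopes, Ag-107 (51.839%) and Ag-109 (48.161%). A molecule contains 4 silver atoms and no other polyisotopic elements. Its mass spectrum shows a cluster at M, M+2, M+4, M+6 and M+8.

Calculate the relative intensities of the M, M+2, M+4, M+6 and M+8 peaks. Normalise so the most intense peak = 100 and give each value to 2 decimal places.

19.31 : 71.76 : 100.00 : 61.94 : 14.39

Expanding (0.51839 + 0.48161)^4:
P(M) = 0.51839^4 = 0.072215
P(M+2) = 4 × 0.51839^3 × 0.48161^1 = 0.268365
P(M+4) = 6 × 0.51839^2 × 0.48161^2 = 0.373986
P(M+6) = 4 × 0.51839^1 × 0.48161^3 = 0.231634
P(M+8) = 0.48161^4 = 0.053800
The M+4 peak is largest (0.373986); scaling to 100 gives 19.31 : 71.76 : 100.00 : 61.94 : 14.39.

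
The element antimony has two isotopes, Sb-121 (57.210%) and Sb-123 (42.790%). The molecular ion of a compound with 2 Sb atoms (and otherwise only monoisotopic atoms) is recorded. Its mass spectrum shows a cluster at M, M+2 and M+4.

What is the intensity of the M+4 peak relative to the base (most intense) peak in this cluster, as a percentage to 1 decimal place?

37.4%

Term probabilities: M 0.3273, M+2 0.4896, M+4 0.1831. Base peak = M+2.
P(M+2) = C(2,1) × 0.57210^1 × 0.42790^1 = 2 × 0.5721 × 0.4279 = 0.489603 (base)
P(M+4) = C(2,2) × 0.57210^0 × 0.42790^2 = 1 × 1.0000 × 0.18309841 = 0.183098
Relative intensity = 0.183098 / 0.489603 × 100 = 37.4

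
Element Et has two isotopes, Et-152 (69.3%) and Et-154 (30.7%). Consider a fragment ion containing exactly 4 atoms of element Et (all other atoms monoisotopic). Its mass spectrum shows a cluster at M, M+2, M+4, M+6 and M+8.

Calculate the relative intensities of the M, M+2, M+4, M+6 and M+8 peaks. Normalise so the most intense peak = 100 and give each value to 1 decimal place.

56.4 : 100.0 : 66.5 : 19.6 : 2.2

The 4 Et atoms are independent, so intensities follow the terms of (0.693 + 0.307)^4.
P(M) = 0.693^4 = 0.230639
P(M+2) = 4 × 0.693^3 × 0.307^1 = 0.408694
P(M+4) = 6 × 0.693^2 × 0.307^2 = 0.271578
P(M+6) = 4 × 0.693^1 × 0.307^3 = 0.080206
P(M+8) = 0.307^4 = 0.008883
The M+2 peak is largest (0.408694); scaling to 100 gives 56.4 : 100.0 : 66.5 : 19.6 : 2.2.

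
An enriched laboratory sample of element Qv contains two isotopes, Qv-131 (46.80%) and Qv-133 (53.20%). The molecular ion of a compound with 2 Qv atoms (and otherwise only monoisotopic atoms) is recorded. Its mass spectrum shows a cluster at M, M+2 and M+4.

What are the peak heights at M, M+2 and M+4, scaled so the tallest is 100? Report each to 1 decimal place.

Each Qv atom is independently Qv-131 (p = 0.4680) or Qv-133 (q = 0.5320); the cluster is the binomial expansion (p + q)^2.
P(M) = 0.4680^2 = 0.219024
P(M+2) = 2 × 0.4680^1 × 0.5320^1 = 0.497952
P(M+4) = 0.5320^2 = 0.283024
The M+2 peak is largest (0.497952); scaling to 100 gives 44.0 : 100.0 : 56.8.

44.0 : 100.0 : 56.8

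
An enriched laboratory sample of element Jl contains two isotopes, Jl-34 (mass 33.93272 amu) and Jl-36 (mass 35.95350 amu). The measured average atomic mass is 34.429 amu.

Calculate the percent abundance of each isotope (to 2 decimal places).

Let x be the fractional abundance of Jl-34; then Jl-36 has abundance 1 − x.
33.93272·x + 35.95350·(1 − x) = 34.429
(33.93272 − 35.95350)·x = 34.429 − 35.95350
x = -1.52450 / -2.02078 = 0.75441 → 75.44% Jl-34, 24.56% Jl-36.

Jl-34: 75.44%, Jl-36: 24.56%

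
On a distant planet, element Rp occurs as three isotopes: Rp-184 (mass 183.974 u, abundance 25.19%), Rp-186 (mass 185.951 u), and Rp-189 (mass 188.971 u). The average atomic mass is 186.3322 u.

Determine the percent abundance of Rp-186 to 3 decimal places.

Let x and y be the fractions of Rp-186 and Rp-189. Then x + y = 1 − 0.2519 = 0.7481 and 185.951x + 188.971y = 186.3322 − 0.2519×183.974 = 139.9891494.
Substituting: 185.951x + 188.971(0.7481 − x) = 139.9891494
(185.951 − 188.971)x = -1.3800557  ⇒  x = 0.45697, y = 0.29113
Rp-186: 45.697%, Rp-189: 29.113%.

45.697%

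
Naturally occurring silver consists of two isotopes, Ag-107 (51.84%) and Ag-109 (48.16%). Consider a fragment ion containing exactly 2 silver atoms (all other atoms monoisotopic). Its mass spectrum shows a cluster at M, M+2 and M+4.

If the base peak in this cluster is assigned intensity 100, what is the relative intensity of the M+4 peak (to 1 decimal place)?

46.5

Binomial terms of (0.5184 + 0.4816)^2: M 0.2687, M+2 0.4993, M+4 0.2319 → M+2 is the base peak.
P(M+2) = C(2,1) × 0.5184^1 × 0.4816^1 = 2 × 0.5184 × 0.4816 = 0.499323 (base)
P(M+4) = C(2,2) × 0.5184^0 × 0.4816^2 = 1 × 1.0000 × 0.23193856 = 0.231939
Relative intensity = 0.231939 / 0.499323 × 100 = 46.5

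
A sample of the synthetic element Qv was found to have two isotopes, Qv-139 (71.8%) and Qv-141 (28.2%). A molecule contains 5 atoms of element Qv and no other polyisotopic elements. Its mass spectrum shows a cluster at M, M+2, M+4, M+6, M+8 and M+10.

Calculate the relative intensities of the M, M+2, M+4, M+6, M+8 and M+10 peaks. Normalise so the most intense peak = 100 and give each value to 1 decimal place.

50.9 : 100.0 : 78.6 : 30.9 : 6.1 : 0.5

Each Qv atom is independently Qv-139 (p = 0.718) or Qv-141 (q = 0.282); the cluster is the binomial expansion (p + q)^5.
P(M) = 0.718^5 = 0.190819
P(M+2) = 5 × 0.718^4 × 0.282^1 = 0.374729
P(M+4) = 10 × 0.718^3 × 0.282^2 = 0.294355
P(M+6) = 10 × 0.718^2 × 0.282^3 = 0.115610
P(M+8) = 5 × 0.718^1 × 0.282^4 = 0.022703
P(M+10) = 0.282^5 = 0.001783
The M+2 peak is largest (0.374729); scaling to 100 gives 50.9 : 100.0 : 78.6 : 30.9 : 6.1 : 0.5.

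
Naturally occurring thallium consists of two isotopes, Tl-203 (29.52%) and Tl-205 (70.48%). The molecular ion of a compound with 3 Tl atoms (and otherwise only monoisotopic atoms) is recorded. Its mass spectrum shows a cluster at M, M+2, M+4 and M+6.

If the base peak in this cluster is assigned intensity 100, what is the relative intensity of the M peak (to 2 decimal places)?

Term probabilities: M 0.0257, M+2 0.1843, M+4 0.4399, M+6 0.3501. Base peak = M+4.
P(M+4) = C(3,2) × 0.2952^1 × 0.7048^2 = 3 × 0.2952 × 0.49674304 = 0.439916 (base)
P(M) = C(3,0) × 0.2952^3 × 0.7048^0 = 1 × 0.02572463 × 1.0000 = 0.025725
Relative intensity = 0.025725 / 0.439916 × 100 = 5.85

5.85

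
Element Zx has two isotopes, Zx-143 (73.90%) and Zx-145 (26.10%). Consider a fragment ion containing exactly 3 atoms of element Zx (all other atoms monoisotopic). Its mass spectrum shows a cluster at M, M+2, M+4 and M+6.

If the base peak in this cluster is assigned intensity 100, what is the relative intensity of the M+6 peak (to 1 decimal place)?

4.2

Term probabilities: M 0.4036, M+2 0.4276, M+4 0.1510, M+6 0.0178. Base peak = M+2.
P(M+2) = C(3,1) × 0.7390^2 × 0.2610^1 = 3 × 0.546121 × 0.2610 = 0.427613 (base)
P(M+6) = C(3,3) × 0.7390^0 × 0.2610^3 = 1 × 1.0000 × 0.01777958 = 0.017780
Relative intensity = 0.017780 / 0.427613 × 100 = 4.2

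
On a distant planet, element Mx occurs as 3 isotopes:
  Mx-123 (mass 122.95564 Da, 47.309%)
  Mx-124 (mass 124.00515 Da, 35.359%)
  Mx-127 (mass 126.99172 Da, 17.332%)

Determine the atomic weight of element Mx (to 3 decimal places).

124.026 Da

Weight each isotope mass by its fractional abundance: 0.47309 × 122.95564 + 0.35359 × 124.00515 + 0.17332 × 126.99172
= 58.169084 + 43.846981 + 22.010205 = 124.026270 Da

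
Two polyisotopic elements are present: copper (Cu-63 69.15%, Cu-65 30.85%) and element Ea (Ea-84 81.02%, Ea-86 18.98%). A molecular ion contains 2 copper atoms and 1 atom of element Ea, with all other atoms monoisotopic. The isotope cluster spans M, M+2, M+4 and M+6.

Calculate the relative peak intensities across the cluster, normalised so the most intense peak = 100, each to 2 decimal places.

Copper pattern (n=2): 0.47817225 : 0.4266555 : 0.09517225
Element Ea pattern (n=1): 0.8102 : 0.1898
Convolve the two distributions (both contribute in 2-u steps):
  M: 0.47817225×0.8102 = 0.387415
  M+2: 0.47817225×0.1898 + 0.4266555×0.8102 = 0.436433
  M+4: 0.4266555×0.1898 + 0.09517225×0.8102 = 0.158088
  M+6: 0.09517225×0.1898 = 0.018064
Scale to base peak (0.436433) = 100: 88.77 : 100.00 : 36.22 : 4.14

88.77 : 100.00 : 36.22 : 4.14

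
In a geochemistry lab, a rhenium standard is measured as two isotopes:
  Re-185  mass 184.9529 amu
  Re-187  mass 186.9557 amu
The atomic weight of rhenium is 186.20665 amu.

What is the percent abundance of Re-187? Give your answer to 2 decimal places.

With x = fraction of Re-185 (so Re-187 is 1 − x):
184.9529·x + 186.9557·(1 − x) = 186.20665
(184.9529 − 186.9557)·x = 186.20665 − 186.9557
x = -0.74905 / -2.0028 = 0.37400 → 37.40% Re-185, 62.60% Re-187.

62.60%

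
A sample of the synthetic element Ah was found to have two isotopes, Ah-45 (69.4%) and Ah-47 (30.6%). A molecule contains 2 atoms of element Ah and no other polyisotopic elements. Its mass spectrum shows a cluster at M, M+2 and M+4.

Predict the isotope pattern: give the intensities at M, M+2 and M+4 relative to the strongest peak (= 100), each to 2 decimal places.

The 2 Ah atoms are independent, so intensities follow the terms of (0.694 + 0.306)^2.
P(M) = 0.694^2 = 0.481636
P(M+2) = 2 × 0.694^1 × 0.306^1 = 0.424728
P(M+4) = 0.306^2 = 0.093636
The M peak is largest (0.481636); scaling to 100 gives 100.00 : 88.18 : 19.44.

100.00 : 88.18 : 19.44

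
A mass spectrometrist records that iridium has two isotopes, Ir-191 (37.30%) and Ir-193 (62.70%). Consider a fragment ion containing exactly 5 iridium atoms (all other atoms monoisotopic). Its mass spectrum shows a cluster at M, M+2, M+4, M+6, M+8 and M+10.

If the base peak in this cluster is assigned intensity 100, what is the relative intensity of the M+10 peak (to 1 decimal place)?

Binomial terms of (0.3730 + 0.6270)^5: M 0.0072, M+2 0.0607, M+4 0.2040, M+6 0.3429, M+8 0.2882, M+10 0.0969 → M+6 is the base peak.
P(M+6) = C(5,3) × 0.3730^2 × 0.6270^3 = 10 × 0.139129 × 0.24649188 = 0.342942 (base)
P(M+10) = C(5,5) × 0.3730^0 × 0.6270^5 = 1 × 1.0000 × 0.09690311 = 0.096903
Relative intensity = 0.096903 / 0.342942 × 100 = 28.3

28.3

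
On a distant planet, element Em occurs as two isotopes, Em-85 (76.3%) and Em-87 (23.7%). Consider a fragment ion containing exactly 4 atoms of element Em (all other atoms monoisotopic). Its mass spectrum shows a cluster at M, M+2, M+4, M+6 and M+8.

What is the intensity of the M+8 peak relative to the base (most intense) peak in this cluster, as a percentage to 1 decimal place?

0.7%

Binomial terms of (0.763 + 0.237)^4: M 0.3389, M+2 0.4211, M+4 0.1962, M+6 0.0406, M+8 0.0032 → M+2 is the base peak.
P(M+2) = C(4,1) × 0.763^3 × 0.237^1 = 4 × 0.44419495 × 0.2370 = 0.421097 (base)
P(M+8) = C(4,4) × 0.763^0 × 0.237^4 = 1 × 1.0000 × 0.00315496 = 0.003155
Relative intensity = 0.003155 / 0.421097 × 100 = 0.7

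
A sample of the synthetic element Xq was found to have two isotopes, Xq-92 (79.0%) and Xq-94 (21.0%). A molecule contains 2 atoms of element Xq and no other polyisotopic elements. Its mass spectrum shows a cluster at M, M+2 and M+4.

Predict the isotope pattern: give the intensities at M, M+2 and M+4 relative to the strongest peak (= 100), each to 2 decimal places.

The 2 Xq atoms are independent, so intensities follow the terms of (0.790 + 0.210)^2.
P(M) = 0.790^2 = 0.624100
P(M+2) = 2 × 0.790^1 × 0.210^1 = 0.331800
P(M+4) = 0.210^2 = 0.044100
The M peak is largest (0.624100); scaling to 100 gives 100.00 : 53.16 : 7.07.

100.00 : 53.16 : 7.07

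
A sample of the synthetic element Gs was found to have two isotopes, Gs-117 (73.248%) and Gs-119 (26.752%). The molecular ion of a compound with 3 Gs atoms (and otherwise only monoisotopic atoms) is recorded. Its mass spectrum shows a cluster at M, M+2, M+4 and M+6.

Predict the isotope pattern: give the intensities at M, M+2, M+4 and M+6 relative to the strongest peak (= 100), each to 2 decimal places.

Each Gs atom is independently Gs-117 (p = 0.73248) or Gs-119 (q = 0.26752); the cluster is the binomial expansion (p + q)^3.
P(M) = 0.73248^3 = 0.392995
P(M+2) = 3 × 0.73248^2 × 0.26752^1 = 0.430595
P(M+4) = 3 × 0.73248^1 × 0.26752^2 = 0.157264
P(M+6) = 0.26752^3 = 0.019146
The M+2 peak is largest (0.430595); scaling to 100 gives 91.27 : 100.00 : 36.52 : 4.45.

91.27 : 100.00 : 36.52 : 4.45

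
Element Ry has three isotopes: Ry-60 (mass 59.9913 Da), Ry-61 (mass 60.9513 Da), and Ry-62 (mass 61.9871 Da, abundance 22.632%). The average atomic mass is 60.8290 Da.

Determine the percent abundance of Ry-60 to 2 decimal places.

The remaining 77.368% is split between Ry-60 (fraction x) and Ry-61 (fraction 0.77368 − x).
Substituting: 59.9913x + 60.9513(0.77368 − x) = 46.800079528
(59.9913 − 60.9513)x = -0.356722256  ⇒  x = 0.37159, y = 0.40209
Ry-60: 37.16%, Ry-61: 40.21%.

37.16%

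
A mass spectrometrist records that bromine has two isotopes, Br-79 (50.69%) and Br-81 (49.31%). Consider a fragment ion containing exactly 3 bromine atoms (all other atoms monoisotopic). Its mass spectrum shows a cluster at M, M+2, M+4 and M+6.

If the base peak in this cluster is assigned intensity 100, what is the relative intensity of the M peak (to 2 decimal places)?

Binomial terms of (0.5069 + 0.4931)^3: M 0.1302, M+2 0.3801, M+4 0.3698, M+6 0.1199 → M+2 is the base peak.
P(M+2) = C(3,1) × 0.5069^2 × 0.4931^1 = 3 × 0.25694761 × 0.4931 = 0.380103 (base)
P(M) = C(3,0) × 0.5069^3 × 0.4931^0 = 1 × 0.13024674 × 1.0000 = 0.130247
Relative intensity = 0.130247 / 0.380103 × 100 = 34.27

34.27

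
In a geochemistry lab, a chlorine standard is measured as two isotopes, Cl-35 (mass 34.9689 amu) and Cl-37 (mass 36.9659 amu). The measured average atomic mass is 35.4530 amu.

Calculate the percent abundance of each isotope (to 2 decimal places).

Writing the weighted mean with unknown fraction x of Cl-35:
34.9689·x + 36.9659·(1 − x) = 35.4530
(34.9689 − 36.9659)·x = 35.4530 − 36.9659
x = -1.5129 / -1.9970 = 0.75759 → 75.76% Cl-35, 24.24% Cl-37.

Cl-35: 75.76%, Cl-37: 24.24%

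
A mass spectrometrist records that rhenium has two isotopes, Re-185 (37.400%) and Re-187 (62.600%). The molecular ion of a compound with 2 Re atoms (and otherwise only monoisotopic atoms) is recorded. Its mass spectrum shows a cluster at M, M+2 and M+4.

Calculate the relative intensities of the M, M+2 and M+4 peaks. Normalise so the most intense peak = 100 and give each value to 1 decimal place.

The 2 Re atoms are independent, so intensities follow the terms of (0.37400 + 0.62600)^2.
P(M) = 0.37400^2 = 0.139876
P(M+2) = 2 × 0.37400^1 × 0.62600^1 = 0.468248
P(M+4) = 0.62600^2 = 0.391876
The M+2 peak is largest (0.468248); scaling to 100 gives 29.9 : 100.0 : 83.7.

29.9 : 100.0 : 83.7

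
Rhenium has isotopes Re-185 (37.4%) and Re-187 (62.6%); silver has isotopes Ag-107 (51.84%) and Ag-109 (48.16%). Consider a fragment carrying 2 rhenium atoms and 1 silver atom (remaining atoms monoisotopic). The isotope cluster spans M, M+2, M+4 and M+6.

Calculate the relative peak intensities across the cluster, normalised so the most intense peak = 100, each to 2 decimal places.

16.92 : 72.34 : 100.00 : 44.03

Rhenium pattern (n=2): 0.139876 : 0.468248 : 0.391876
Silver pattern (n=1): 0.5184 : 0.4816
Convolve the two distributions (both contribute in 2-u steps):
  M: 0.139876×0.5184 = 0.072512
  M+2: 0.139876×0.4816 + 0.468248×0.5184 = 0.310104
  M+4: 0.468248×0.4816 + 0.391876×0.5184 = 0.428657
  M+6: 0.391876×0.4816 = 0.188727
Scale to base peak (0.428657) = 100: 16.92 : 72.34 : 100.00 : 44.03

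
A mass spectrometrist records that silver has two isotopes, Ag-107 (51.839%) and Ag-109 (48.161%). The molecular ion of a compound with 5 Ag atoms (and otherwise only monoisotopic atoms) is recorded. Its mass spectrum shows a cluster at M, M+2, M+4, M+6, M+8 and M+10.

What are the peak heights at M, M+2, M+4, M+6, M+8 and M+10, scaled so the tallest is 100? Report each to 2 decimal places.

Expanding (0.51839 + 0.48161)^5:
P(M) = 0.51839^5 = 0.037435
P(M+2) = 5 × 0.51839^4 × 0.48161^1 = 0.173897
P(M+4) = 10 × 0.51839^3 × 0.48161^2 = 0.323118
P(M+6) = 10 × 0.51839^2 × 0.48161^3 = 0.300192
P(M+8) = 5 × 0.51839^1 × 0.48161^4 = 0.139447
P(M+10) = 0.48161^5 = 0.025911
The M+4 peak is largest (0.323118); scaling to 100 gives 11.59 : 53.82 : 100.00 : 92.90 : 43.16 : 8.02.

11.59 : 53.82 : 100.00 : 92.90 : 43.16 : 8.02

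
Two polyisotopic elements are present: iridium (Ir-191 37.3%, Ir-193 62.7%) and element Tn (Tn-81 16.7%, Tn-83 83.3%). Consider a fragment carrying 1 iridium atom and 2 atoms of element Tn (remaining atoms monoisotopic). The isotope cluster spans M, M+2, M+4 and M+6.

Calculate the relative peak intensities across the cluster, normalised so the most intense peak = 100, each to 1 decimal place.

Iridium pattern (n=1): 0.3730 : 0.6270
Element Tn pattern (n=2): 0.027889 : 0.278222 : 0.693889
Convolve the two distributions (both contribute in 2-u steps):
  M: 0.3730×0.027889 = 0.010403
  M+2: 0.3730×0.278222 + 0.6270×0.027889 = 0.121263
  M+4: 0.3730×0.693889 + 0.6270×0.278222 = 0.433266
  M+6: 0.6270×0.693889 = 0.435068
Scale to base peak (0.435068) = 100: 2.4 : 27.9 : 99.6 : 100.0

2.4 : 27.9 : 99.6 : 100.0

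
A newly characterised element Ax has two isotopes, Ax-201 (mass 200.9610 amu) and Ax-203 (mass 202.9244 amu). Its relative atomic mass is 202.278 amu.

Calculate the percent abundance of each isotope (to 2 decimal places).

Writing the weighted mean with unknown fraction x of Ax-201:
200.9610·x + 202.9244·(1 − x) = 202.278
(200.9610 − 202.9244)·x = 202.278 − 202.9244
x = -0.6464 / -1.9634 = 0.32922 → 32.92% Ax-201, 67.08% Ax-203.

Ax-201: 32.92%, Ax-203: 67.08%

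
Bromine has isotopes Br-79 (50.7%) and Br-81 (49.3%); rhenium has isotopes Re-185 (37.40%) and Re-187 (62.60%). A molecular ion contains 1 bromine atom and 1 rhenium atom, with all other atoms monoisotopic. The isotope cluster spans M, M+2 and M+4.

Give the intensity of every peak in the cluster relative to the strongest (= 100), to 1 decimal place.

Bromine pattern (n=1): 0.5070 : 0.4930
Rhenium pattern (n=1): 0.3740 : 0.6260
Convolve the two distributions (both contribute in 2-u steps):
  M: 0.5070×0.3740 = 0.189618
  M+2: 0.5070×0.6260 + 0.4930×0.3740 = 0.501764
  M+4: 0.4930×0.6260 = 0.308618
Scale to base peak (0.501764) = 100: 37.8 : 100.0 : 61.5

37.8 : 100.0 : 61.5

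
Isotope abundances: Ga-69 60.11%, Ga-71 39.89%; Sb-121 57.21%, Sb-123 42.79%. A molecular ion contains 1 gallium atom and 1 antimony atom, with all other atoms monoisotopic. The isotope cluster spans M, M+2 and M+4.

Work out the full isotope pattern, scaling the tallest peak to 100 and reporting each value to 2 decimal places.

Gallium pattern (n=1): 0.6011 : 0.3989
Antimony pattern (n=1): 0.5721 : 0.4279
Convolve the two distributions (both contribute in 2-u steps):
  M: 0.6011×0.5721 = 0.343889
  M+2: 0.6011×0.4279 + 0.3989×0.5721 = 0.485421
  M+4: 0.3989×0.4279 = 0.170689
Scale to base peak (0.485421) = 100: 70.84 : 100.00 : 35.16

70.84 : 100.00 : 35.16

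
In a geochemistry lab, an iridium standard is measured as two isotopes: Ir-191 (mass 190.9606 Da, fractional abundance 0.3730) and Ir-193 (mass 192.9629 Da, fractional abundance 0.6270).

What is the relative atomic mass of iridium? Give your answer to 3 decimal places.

192.216 Da

Average mass = Σ (abundance × isotope mass) = 0.3730 × 190.9606 + 0.6270 × 192.9629
= 71.22830 + 120.98774 = 192.21604 Da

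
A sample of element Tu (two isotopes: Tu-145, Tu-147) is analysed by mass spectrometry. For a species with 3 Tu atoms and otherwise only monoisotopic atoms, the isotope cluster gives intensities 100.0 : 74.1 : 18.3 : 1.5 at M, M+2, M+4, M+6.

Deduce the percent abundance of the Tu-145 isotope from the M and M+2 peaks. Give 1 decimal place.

80.2%

Let p = fractional abundance of Tu-145. I(M+2)/I(M) = [C(3,1)·p^2·(1−p)] / p^3 = 3·(1−p)/p = 74.1/100.0 = 0.7410
(1−p)/p = 0.7410/3 = 0.2470  ⇒  p = 1/(1 + 0.2470) = 0.8019
Tu-145: 80.2%, Tu-147: 19.8%.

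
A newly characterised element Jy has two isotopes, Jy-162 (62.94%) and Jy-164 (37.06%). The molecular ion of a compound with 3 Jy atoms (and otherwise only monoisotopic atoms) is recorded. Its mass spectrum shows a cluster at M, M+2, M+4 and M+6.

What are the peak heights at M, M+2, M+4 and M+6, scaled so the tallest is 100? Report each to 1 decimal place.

Each Jy atom is independently Jy-162 (p = 0.6294) or Jy-164 (q = 0.3706); the cluster is the binomial expansion (p + q)^3.
P(M) = 0.6294^3 = 0.249333
P(M+2) = 3 × 0.6294^2 × 0.3706^1 = 0.440433
P(M+4) = 3 × 0.6294^1 × 0.3706^2 = 0.259334
P(M+6) = 0.3706^3 = 0.050900
The M+2 peak is largest (0.440433); scaling to 100 gives 56.6 : 100.0 : 58.9 : 11.6.

56.6 : 100.0 : 58.9 : 11.6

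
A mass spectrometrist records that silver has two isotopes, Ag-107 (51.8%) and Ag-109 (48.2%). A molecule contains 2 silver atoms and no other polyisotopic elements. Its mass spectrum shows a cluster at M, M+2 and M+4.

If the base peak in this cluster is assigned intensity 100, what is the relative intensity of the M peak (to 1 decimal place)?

Term probabilities: M 0.2683, M+2 0.4994, M+4 0.2323. Base peak = M+2.
P(M+2) = C(2,1) × 0.518^1 × 0.482^1 = 2 × 0.5180 × 0.4820 = 0.499352 (base)
P(M) = C(2,0) × 0.518^2 × 0.482^0 = 1 × 0.268324 × 1.0000 = 0.268324
Relative intensity = 0.268324 / 0.499352 × 100 = 53.7

53.7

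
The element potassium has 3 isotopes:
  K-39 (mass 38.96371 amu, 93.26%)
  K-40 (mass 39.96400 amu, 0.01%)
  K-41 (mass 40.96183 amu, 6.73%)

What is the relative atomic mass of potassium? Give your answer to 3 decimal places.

39.098 amu

Weight each isotope mass by its fractional abundance: 0.9326 × 38.96371 + 0.0001 × 39.96400 + 0.0673 × 40.96183
= 36.337556 + 0.003996 + 2.756731 = 39.098283 amu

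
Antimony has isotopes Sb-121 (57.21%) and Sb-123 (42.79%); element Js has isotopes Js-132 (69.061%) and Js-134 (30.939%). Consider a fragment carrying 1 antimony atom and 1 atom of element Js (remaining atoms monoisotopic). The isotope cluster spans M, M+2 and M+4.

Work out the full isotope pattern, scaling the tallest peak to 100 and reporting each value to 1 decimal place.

Antimony pattern (n=1): 0.5721 : 0.4279
Element Js pattern (n=1): 0.69061 : 0.30939
Convolve the two distributions (both contribute in 2-u steps):
  M: 0.5721×0.69061 = 0.395098
  M+2: 0.5721×0.30939 + 0.4279×0.69061 = 0.472514
  M+4: 0.4279×0.30939 = 0.132388
Scale to base peak (0.472514) = 100: 83.6 : 100.0 : 28.0

83.6 : 100.0 : 28.0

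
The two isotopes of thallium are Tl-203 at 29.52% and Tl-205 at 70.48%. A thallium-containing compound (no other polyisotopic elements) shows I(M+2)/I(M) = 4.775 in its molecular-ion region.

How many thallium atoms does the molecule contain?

2

For n independent Tl atoms, I(M+2)/I(M) = n · (abundance Tl-205) / (abundance Tl-203) = n · 0.7048/0.2952.
n = 4.775 × 0.2952/0.7048 = 2.00 ≈ 2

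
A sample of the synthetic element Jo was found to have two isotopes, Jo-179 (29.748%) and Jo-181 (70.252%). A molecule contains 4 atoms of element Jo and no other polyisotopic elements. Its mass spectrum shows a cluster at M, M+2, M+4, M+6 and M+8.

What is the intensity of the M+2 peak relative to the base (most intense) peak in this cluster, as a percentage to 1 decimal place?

(0.29748 + 0.70252)^4 gives M 0.0078, M+2 0.0740, M+4 0.2621, M+6 0.4126, M+8 0.2436; the largest is M+6.
P(M+6) = C(4,3) × 0.29748^1 × 0.70252^3 = 4 × 0.29748 × 0.34671775 = 0.412566 (base)
P(M+2) = C(4,1) × 0.29748^3 × 0.70252^1 = 4 × 0.0263253 × 0.70252 = 0.073976
Relative intensity = 0.073976 / 0.412566 × 100 = 17.9

17.9%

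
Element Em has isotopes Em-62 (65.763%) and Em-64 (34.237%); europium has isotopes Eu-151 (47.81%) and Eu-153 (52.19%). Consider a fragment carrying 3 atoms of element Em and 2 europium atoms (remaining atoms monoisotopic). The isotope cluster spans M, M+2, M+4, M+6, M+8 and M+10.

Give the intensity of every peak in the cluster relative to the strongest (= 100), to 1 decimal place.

18.5 : 69.2 : 100.0 : 69.8 : 23.6 : 3.1

Element Em pattern (n=3): 0.28440999 : 0.44420167 : 0.23125668 : 0.04013166
Europium pattern (n=2): 0.22857961 : 0.49904078 : 0.27237961
Convolve the two distributions (both contribute in 2-u steps):
  M: 0.28440999×0.22857961 = 0.065010
  M+2: 0.28440999×0.49904078 + 0.44420167×0.22857961 = 0.243468
  M+4: 0.28440999×0.27237961 + 0.44420167×0.49904078 + 0.23125668×0.22857961 = 0.352003
  M+6: 0.44420167×0.27237961 + 0.23125668×0.49904078 + 0.04013166×0.22857961 = 0.245571
  M+8: 0.23125668×0.27237961 + 0.04013166×0.49904078 = 0.083017
  M+10: 0.04013166×0.27237961 = 0.010931
Scale to base peak (0.352003) = 100: 18.5 : 69.2 : 100.0 : 69.8 : 23.6 : 3.1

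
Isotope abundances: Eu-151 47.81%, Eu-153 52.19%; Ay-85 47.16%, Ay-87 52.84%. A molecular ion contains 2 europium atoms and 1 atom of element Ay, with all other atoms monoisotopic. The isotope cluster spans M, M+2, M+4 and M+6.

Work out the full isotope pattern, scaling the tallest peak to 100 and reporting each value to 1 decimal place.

27.5 : 90.8 : 100.0 : 36.7

Europium pattern (n=2): 0.22857961 : 0.49904078 : 0.27237961
Element Ay pattern (n=1): 0.4716 : 0.5284
Convolve the two distributions (both contribute in 2-u steps):
  M: 0.22857961×0.4716 = 0.107798
  M+2: 0.22857961×0.5284 + 0.49904078×0.4716 = 0.356129
  M+4: 0.49904078×0.5284 + 0.27237961×0.4716 = 0.392147
  M+6: 0.27237961×0.5284 = 0.143925
Scale to base peak (0.392147) = 100: 27.5 : 90.8 : 100.0 : 36.7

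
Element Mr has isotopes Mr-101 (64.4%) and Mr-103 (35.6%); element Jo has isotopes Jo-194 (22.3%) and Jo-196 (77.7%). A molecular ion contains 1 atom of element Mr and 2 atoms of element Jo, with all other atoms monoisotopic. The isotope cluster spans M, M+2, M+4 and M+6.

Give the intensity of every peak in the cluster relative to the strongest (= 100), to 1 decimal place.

Element Mr pattern (n=1): 0.6440 : 0.3560
Element Jo pattern (n=2): 0.049729 : 0.346542 : 0.603729
Convolve the two distributions (both contribute in 2-u steps):
  M: 0.6440×0.049729 = 0.032025
  M+2: 0.6440×0.346542 + 0.3560×0.049729 = 0.240877
  M+4: 0.6440×0.603729 + 0.3560×0.346542 = 0.512170
  M+6: 0.3560×0.603729 = 0.214928
Scale to base peak (0.512170) = 100: 6.3 : 47.0 : 100.0 : 42.0

6.3 : 47.0 : 100.0 : 42.0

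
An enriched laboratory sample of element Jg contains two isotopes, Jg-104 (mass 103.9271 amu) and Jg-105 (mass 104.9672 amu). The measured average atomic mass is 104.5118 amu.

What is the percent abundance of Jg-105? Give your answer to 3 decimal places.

Let x be the fractional abundance of Jg-104; then Jg-105 has abundance 1 − x.
103.9271·x + 104.9672·(1 − x) = 104.5118
(103.9271 − 104.9672)·x = 104.5118 − 104.9672
x = -0.4554 / -1.0401 = 0.43784 → 43.784% Jg-104, 56.216% Jg-105.

56.216%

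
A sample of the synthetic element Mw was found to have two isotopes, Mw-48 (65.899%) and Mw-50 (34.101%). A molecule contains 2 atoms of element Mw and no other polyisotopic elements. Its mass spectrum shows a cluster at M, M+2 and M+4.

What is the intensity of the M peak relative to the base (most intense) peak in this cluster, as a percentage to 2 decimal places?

Term probabilities: M 0.4343, M+2 0.4494, M+4 0.1163. Base peak = M+2.
P(M+2) = C(2,1) × 0.65899^1 × 0.34101^1 = 2 × 0.65899 × 0.34101 = 0.449444 (base)
P(M) = C(2,0) × 0.65899^2 × 0.34101^0 = 1 × 0.43426782 × 1.0000 = 0.434268
Relative intensity = 0.434268 / 0.449444 × 100 = 96.62

96.62%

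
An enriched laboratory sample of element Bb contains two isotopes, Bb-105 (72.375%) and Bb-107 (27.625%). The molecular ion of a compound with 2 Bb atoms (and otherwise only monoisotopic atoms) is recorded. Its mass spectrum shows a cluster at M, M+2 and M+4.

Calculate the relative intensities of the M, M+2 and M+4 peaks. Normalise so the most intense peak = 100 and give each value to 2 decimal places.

Expanding (0.72375 + 0.27625)^2:
P(M) = 0.72375^2 = 0.523814
P(M+2) = 2 × 0.72375^1 × 0.27625^1 = 0.399872
P(M+4) = 0.27625^2 = 0.076314
The M peak is largest (0.523814); scaling to 100 gives 100.00 : 76.34 : 14.57.

100.00 : 76.34 : 14.57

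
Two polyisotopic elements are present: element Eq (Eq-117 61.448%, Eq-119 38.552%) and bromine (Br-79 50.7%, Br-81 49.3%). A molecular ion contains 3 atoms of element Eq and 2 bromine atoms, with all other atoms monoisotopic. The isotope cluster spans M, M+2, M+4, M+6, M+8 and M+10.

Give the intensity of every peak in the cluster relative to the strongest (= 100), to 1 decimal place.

17.3 : 66.1 : 100.0 : 74.7 : 27.6 : 4.0

Element Eq pattern (n=3): 0.23201884 : 0.43670048 : 0.27398251 : 0.05729817
Bromine pattern (n=2): 0.257049 : 0.499902 : 0.243049
Convolve the two distributions (both contribute in 2-u steps):
  M: 0.23201884×0.257049 = 0.059640
  M+2: 0.23201884×0.499902 + 0.43670048×0.257049 = 0.228240
  M+4: 0.23201884×0.243049 + 0.43670048×0.499902 + 0.27398251×0.257049 = 0.345126
  M+6: 0.43670048×0.243049 + 0.27398251×0.499902 + 0.05729817×0.257049 = 0.257832
  M+8: 0.27398251×0.243049 + 0.05729817×0.499902 = 0.095235
  M+10: 0.05729817×0.243049 = 0.013926
Scale to base peak (0.345126) = 100: 17.3 : 66.1 : 100.0 : 74.7 : 27.6 : 4.0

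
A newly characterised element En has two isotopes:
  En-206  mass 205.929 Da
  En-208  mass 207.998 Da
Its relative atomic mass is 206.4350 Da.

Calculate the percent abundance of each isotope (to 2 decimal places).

En-206: 75.54%, En-208: 24.46%

Writing the weighted mean with unknown fraction x of En-206:
205.929·x + 207.998·(1 − x) = 206.4350
(205.929 − 207.998)·x = 206.4350 − 207.998
x = -1.5630 / -2.069 = 0.75544 → 75.54% En-206, 24.46% En-208.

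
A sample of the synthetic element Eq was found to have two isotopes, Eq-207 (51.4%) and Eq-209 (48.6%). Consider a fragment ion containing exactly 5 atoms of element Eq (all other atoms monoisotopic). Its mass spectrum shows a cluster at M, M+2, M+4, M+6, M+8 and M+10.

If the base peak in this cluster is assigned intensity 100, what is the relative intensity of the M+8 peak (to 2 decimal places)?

44.70

(0.514 + 0.486)^5 gives M 0.0359, M+2 0.1696, M+4 0.3207, M+6 0.3033, M+8 0.1434, M+10 0.0271; the largest is M+4.
P(M+4) = C(5,2) × 0.514^3 × 0.486^2 = 10 × 0.13579674 × 0.236196 = 0.320746 (base)
P(M+8) = C(5,4) × 0.514^1 × 0.486^4 = 5 × 0.5140 × 0.05578855 = 0.143377
Relative intensity = 0.143377 / 0.320746 × 100 = 44.70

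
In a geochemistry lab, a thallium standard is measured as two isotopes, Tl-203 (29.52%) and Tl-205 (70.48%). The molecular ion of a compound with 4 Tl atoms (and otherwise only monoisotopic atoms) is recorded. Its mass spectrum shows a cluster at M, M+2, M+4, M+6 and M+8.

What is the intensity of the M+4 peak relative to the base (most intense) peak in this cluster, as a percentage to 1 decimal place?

(0.2952 + 0.7048)^4 gives M 0.0076, M+2 0.0725, M+4 0.2597, M+6 0.4134, M+8 0.2468; the largest is M+6.
P(M+6) = C(4,3) × 0.2952^1 × 0.7048^3 = 4 × 0.2952 × 0.35010449 = 0.413403 (base)
P(M+4) = C(4,2) × 0.2952^2 × 0.7048^2 = 6 × 0.08714304 × 0.49674304 = 0.259726
Relative intensity = 0.259726 / 0.413403 × 100 = 62.8

62.8%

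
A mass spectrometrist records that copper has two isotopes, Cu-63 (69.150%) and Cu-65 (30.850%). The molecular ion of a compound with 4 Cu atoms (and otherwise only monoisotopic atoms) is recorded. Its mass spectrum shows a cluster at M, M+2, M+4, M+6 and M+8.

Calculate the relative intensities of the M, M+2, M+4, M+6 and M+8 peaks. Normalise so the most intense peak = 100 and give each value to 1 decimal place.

56.0 : 100.0 : 66.9 : 19.9 : 2.2

The 4 Cu atoms are independent, so intensities follow the terms of (0.69150 + 0.30850)^4.
P(M) = 0.69150^4 = 0.228649
P(M+2) = 4 × 0.69150^3 × 0.30850^1 = 0.408030
P(M+4) = 6 × 0.69150^2 × 0.30850^2 = 0.273052
P(M+6) = 4 × 0.69150^1 × 0.30850^3 = 0.081212
P(M+8) = 0.30850^4 = 0.009058
The M+2 peak is largest (0.408030); scaling to 100 gives 56.0 : 100.0 : 66.9 : 19.9 : 2.2.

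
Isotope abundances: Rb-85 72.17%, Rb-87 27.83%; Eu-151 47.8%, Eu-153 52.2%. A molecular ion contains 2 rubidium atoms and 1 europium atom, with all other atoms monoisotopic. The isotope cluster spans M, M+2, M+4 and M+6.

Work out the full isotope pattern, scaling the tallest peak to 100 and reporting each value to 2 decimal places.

53.67 : 100.00 : 53.18 : 8.72

Rubidium pattern (n=2): 0.52085089 : 0.40169822 : 0.07745089
Europium pattern (n=1): 0.4780 : 0.5220
Convolve the two distributions (both contribute in 2-u steps):
  M: 0.52085089×0.4780 = 0.248967
  M+2: 0.52085089×0.5220 + 0.40169822×0.4780 = 0.463896
  M+4: 0.40169822×0.5220 + 0.07745089×0.4780 = 0.246708
  M+6: 0.07745089×0.5220 = 0.040429
Scale to base peak (0.463896) = 100: 53.67 : 100.00 : 53.18 : 8.72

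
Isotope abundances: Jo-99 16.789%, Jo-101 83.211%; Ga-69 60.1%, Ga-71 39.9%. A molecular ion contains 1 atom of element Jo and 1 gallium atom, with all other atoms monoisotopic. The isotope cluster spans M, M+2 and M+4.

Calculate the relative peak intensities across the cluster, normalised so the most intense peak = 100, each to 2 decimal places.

17.79 : 100.00 : 58.55

Element Jo pattern (n=1): 0.16789 : 0.83211
Gallium pattern (n=1): 0.6010 : 0.3990
Convolve the two distributions (both contribute in 2-u steps):
  M: 0.16789×0.6010 = 0.100902
  M+2: 0.16789×0.3990 + 0.83211×0.6010 = 0.567086
  M+4: 0.83211×0.3990 = 0.332012
Scale to base peak (0.567086) = 100: 17.79 : 100.00 : 58.55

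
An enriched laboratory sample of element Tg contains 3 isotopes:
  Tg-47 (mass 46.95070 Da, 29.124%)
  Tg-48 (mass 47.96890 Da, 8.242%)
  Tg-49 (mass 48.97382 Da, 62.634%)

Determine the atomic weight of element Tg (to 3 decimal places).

Weight each isotope mass by its fractional abundance: 0.29124 × 46.95070 + 0.08242 × 47.96890 + 0.62634 × 48.97382
= 13.673922 + 3.953597 + 30.674262 = 48.301781 Da

48.302 Da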